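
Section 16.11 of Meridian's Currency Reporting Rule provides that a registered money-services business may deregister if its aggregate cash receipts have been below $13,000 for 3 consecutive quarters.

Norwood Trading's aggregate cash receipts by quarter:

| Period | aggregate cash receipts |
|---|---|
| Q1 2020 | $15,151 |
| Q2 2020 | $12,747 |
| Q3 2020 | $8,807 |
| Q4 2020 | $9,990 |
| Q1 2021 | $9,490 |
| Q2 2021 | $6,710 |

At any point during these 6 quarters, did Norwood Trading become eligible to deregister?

Quarters below $13,000: Q2 2020, Q3 2020, Q4 2020, Q1 2021, Q2 2021.
Longest run of consecutive quarters below the threshold: 5.
5 ≥ 3, so Norwood Trading became eligible.

Yes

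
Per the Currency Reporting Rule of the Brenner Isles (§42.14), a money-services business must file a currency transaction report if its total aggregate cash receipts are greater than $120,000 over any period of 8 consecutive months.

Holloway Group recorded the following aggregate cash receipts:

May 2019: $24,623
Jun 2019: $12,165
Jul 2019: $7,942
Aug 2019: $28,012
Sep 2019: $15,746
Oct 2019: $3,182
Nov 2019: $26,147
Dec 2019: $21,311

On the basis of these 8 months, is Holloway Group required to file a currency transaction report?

Total aggregate cash receipts: $24,623 + $12,165 + $7,942 + $28,012 + $15,746 + $3,182 + $26,147 + $21,311 = $139,128.
$139,128 > $120,000, so the threshold is exceeded.

Yes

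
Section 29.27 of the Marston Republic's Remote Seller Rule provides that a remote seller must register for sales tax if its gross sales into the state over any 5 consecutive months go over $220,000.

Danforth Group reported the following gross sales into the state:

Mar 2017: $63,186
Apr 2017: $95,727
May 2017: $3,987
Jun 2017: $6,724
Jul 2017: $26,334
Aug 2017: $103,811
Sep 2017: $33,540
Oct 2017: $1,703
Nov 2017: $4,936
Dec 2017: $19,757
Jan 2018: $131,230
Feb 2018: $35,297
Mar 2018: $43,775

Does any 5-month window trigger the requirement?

Mar 2017–Jul 2017: $63,186 + $95,727 + $3,987 + $6,724 + $26,334 = $195,958 (under)
Apr 2017–Aug 2017: $95,727 + $3,987 + $6,724 + $26,334 + $103,811 = $236,583 (over)
May 2017–Sep 2017: $3,987 + $6,724 + $26,334 + $103,811 + $33,540 = $174,396 (under)
Jun 2017–Oct 2017: $6,724 + $26,334 + $103,811 + $33,540 + $1,703 = $172,112 (under)
Jul 2017–Nov 2017: $26,334 + $103,811 + $33,540 + $1,703 + $4,936 = $170,324 (under)
Aug 2017–Dec 2017: $103,811 + $33,540 + $1,703 + $4,936 + $19,757 = $163,747 (under)
Sep 2017–Jan 2018: $33,540 + $1,703 + $4,936 + $19,757 + $131,230 = $191,166 (under)
Oct 2017–Feb 2018: $1,703 + $4,936 + $19,757 + $131,230 + $35,297 = $192,923 (under)
Nov 2017–Mar 2018: $4,936 + $19,757 + $131,230 + $35,297 + $43,775 = $234,995 (over)
At least one window exceeds $220,000.

Yes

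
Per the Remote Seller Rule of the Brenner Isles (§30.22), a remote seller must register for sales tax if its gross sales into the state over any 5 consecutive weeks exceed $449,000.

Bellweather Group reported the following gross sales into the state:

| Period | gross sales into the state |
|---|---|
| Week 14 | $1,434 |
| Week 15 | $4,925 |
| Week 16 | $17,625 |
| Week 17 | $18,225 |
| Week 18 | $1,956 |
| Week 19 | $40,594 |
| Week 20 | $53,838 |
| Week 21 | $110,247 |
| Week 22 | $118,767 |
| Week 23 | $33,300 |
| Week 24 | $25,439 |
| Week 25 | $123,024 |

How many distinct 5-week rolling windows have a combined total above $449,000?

0

Week 14–Week 18: $1,434 + $4,925 + $17,625 + $18,225 + $1,956 = $44,165 (under)
Week 15–Week 19: $4,925 + $17,625 + $18,225 + $1,956 + $40,594 = $83,325 (under)
Week 16–Week 20: $17,625 + $18,225 + $1,956 + $40,594 + $53,838 = $132,238 (under)
Week 17–Week 21: $18,225 + $1,956 + $40,594 + $53,838 + $110,247 = $224,860 (under)
Week 18–Week 22: $1,956 + $40,594 + $53,838 + $110,247 + $118,767 = $325,402 (under)
Week 19–Week 23: $40,594 + $53,838 + $110,247 + $118,767 + $33,300 = $356,746 (under)
Week 20–Week 24: $53,838 + $110,247 + $118,767 + $33,300 + $25,439 = $341,591 (under)
Week 21–Week 25: $110,247 + $118,767 + $33,300 + $25,439 + $123,024 = $410,777 (under)
0 windows exceed the threshold.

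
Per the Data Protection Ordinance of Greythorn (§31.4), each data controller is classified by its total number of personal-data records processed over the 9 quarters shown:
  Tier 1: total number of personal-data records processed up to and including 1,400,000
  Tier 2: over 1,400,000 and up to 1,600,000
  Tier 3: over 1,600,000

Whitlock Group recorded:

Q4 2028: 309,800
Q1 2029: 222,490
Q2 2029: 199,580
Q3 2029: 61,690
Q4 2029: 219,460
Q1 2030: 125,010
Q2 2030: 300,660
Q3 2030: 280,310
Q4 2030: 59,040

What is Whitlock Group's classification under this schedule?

Total number of personal-data records processed: 309,800 + 222,490 + 199,580 + 61,690 + 219,460 + 125,010 + 300,660 + 280,310 + 59,040 = 1,778,040.
1,778,040 > 1,600,000, so Tier 3 applies.

Tier 3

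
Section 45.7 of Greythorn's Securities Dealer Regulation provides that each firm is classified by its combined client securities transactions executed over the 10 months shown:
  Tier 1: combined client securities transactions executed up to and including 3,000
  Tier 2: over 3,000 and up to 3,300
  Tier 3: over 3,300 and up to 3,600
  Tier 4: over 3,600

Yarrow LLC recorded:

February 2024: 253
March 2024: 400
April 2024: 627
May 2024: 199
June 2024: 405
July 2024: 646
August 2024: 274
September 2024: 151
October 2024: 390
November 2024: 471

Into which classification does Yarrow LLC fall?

Tier 4

Combined client securities transactions executed: 253 + 400 + 627 + 199 + 405 + 646 + 274 + 151 + 390 + 471 = 3,816.
3,816 > 3,600, so Tier 4 applies.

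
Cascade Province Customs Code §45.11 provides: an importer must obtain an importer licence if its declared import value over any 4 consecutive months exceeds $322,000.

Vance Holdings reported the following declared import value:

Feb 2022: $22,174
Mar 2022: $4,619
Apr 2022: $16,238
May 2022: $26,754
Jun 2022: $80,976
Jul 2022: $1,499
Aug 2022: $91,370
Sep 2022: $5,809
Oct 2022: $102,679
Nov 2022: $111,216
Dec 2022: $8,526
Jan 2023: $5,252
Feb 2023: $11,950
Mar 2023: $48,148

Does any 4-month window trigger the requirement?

No

Feb 2022–May 2022: $22,174 + $4,619 + $16,238 + $26,754 = $69,785 (under)
Mar 2022–Jun 2022: $4,619 + $16,238 + $26,754 + $80,976 = $128,587 (under)
Apr 2022–Jul 2022: $16,238 + $26,754 + $80,976 + $1,499 = $125,467 (under)
May 2022–Aug 2022: $26,754 + $80,976 + $1,499 + $91,370 = $200,599 (under)
Jun 2022–Sep 2022: $80,976 + $1,499 + $91,370 + $5,809 = $179,654 (under)
Jul 2022–Oct 2022: $1,499 + $91,370 + $5,809 + $102,679 = $201,357 (under)
Aug 2022–Nov 2022: $91,370 + $5,809 + $102,679 + $111,216 = $311,074 (under)
Sep 2022–Dec 2022: $5,809 + $102,679 + $111,216 + $8,526 = $228,230 (under)
Oct 2022–Jan 2023: $102,679 + $111,216 + $8,526 + $5,252 = $227,673 (under)
Nov 2022–Feb 2023: $111,216 + $8,526 + $5,252 + $11,950 = $136,944 (under)
Dec 2022–Mar 2023: $8,526 + $5,252 + $11,950 + $48,148 = $73,876 (under)
No window exceeds $322,000.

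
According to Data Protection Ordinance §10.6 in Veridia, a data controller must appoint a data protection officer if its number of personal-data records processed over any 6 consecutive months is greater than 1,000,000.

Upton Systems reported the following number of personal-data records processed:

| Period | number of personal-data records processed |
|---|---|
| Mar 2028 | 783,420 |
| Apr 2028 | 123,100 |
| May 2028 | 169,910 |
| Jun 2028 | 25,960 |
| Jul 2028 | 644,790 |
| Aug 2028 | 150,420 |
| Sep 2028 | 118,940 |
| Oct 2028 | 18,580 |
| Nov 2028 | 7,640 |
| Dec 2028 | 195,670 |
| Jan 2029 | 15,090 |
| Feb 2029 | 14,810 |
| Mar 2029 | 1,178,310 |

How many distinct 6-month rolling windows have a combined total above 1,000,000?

5

Mar 2028–Aug 2028: 783,420 + 123,100 + 169,910 + 25,960 + 644,790 + 150,420 = 1,897,600 (over)
Apr 2028–Sep 2028: 123,100 + 169,910 + 25,960 + 644,790 + 150,420 + 118,940 = 1,233,120 (over)
May 2028–Oct 2028: 169,910 + 25,960 + 644,790 + 150,420 + 118,940 + 18,580 = 1,128,600 (over)
Jun 2028–Nov 2028: 25,960 + 644,790 + 150,420 + 118,940 + 18,580 + 7,640 = 966,330 (under)
Jul 2028–Dec 2028: 644,790 + 150,420 + 118,940 + 18,580 + 7,640 + 195,670 = 1,136,040 (over)
Aug 2028–Jan 2029: 150,420 + 118,940 + 18,580 + 7,640 + 195,670 + 15,090 = 506,340 (under)
Sep 2028–Feb 2029: 118,940 + 18,580 + 7,640 + 195,670 + 15,090 + 14,810 = 370,730 (under)
Oct 2028–Mar 2029: 18,580 + 7,640 + 195,670 + 15,090 + 14,810 + 1,178,310 = 1,430,100 (over)
5 windows exceed the threshold.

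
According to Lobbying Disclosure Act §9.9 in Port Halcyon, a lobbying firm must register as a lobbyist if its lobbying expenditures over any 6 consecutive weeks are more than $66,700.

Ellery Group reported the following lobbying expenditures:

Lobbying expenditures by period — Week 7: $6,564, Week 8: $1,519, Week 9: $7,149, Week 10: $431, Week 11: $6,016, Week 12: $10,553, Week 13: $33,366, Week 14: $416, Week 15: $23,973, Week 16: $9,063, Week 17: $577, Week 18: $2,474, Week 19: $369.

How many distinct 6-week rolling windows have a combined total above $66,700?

4

Week 7–Week 12: $6,564 + $1,519 + $7,149 + $431 + $6,016 + $10,553 = $32,232 (under)
Week 8–Week 13: $1,519 + $7,149 + $431 + $6,016 + $10,553 + $33,366 = $59,034 (under)
Week 9–Week 14: $7,149 + $431 + $6,016 + $10,553 + $33,366 + $416 = $57,931 (under)
Week 10–Week 15: $431 + $6,016 + $10,553 + $33,366 + $416 + $23,973 = $74,755 (over)
Week 11–Week 16: $6,016 + $10,553 + $33,366 + $416 + $23,973 + $9,063 = $83,387 (over)
Week 12–Week 17: $10,553 + $33,366 + $416 + $23,973 + $9,063 + $577 = $77,948 (over)
Week 13–Week 18: $33,366 + $416 + $23,973 + $9,063 + $577 + $2,474 = $69,869 (over)
Week 14–Week 19: $416 + $23,973 + $9,063 + $577 + $2,474 + $369 = $36,872 (under)
4 windows exceed the threshold.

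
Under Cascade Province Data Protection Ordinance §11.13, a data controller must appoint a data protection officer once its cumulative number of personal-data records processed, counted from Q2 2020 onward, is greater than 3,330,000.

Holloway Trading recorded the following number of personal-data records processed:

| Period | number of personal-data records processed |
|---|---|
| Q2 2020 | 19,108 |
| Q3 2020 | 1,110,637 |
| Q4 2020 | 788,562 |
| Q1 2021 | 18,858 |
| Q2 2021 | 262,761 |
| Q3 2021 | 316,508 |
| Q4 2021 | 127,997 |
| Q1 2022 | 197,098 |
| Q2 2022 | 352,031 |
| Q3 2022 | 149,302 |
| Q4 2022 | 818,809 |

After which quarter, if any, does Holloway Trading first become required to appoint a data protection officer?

Through Q2 2020: 19,108
Through Q3 2020: 1,129,745
Through Q4 2020: 1,918,307
Through Q1 2021: 1,937,165
Through Q2 2021: 2,199,926
Through Q3 2021: 2,516,434
Through Q4 2021: 2,644,431
Through Q1 2022: 2,841,529
Through Q2 2022: 3,193,560
Through Q3 2022: 3,342,862 ← exceeds threshold

Q3 2022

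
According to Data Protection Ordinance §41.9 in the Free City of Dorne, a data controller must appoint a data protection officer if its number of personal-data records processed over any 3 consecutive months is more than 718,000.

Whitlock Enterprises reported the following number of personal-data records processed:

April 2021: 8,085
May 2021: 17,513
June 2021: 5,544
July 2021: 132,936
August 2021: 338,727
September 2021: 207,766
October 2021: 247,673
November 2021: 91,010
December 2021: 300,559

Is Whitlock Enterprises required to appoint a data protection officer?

Yes

April 2021–June 2021: 8,085 + 17,513 + 5,544 = 31,142 (under)
May 2021–July 2021: 17,513 + 5,544 + 132,936 = 155,993 (under)
June 2021–August 2021: 5,544 + 132,936 + 338,727 = 477,207 (under)
July 2021–September 2021: 132,936 + 338,727 + 207,766 = 679,429 (under)
August 2021–October 2021: 338,727 + 207,766 + 247,673 = 794,166 (over)
September 2021–November 2021: 207,766 + 247,673 + 91,010 = 546,449 (under)
October 2021–December 2021: 247,673 + 91,010 + 300,559 = 639,242 (under)
At least one window exceeds 718,000.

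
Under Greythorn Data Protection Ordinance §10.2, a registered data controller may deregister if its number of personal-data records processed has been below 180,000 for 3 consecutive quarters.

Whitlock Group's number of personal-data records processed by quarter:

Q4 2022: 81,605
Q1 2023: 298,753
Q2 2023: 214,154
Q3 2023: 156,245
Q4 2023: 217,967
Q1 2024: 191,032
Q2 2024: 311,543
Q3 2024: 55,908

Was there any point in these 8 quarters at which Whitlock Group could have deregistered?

Quarters below 180,000: Q4 2022, Q3 2023, Q3 2024.
Longest run of consecutive quarters below the threshold: 1.
1 < 3, so Whitlock Group never became eligible.

No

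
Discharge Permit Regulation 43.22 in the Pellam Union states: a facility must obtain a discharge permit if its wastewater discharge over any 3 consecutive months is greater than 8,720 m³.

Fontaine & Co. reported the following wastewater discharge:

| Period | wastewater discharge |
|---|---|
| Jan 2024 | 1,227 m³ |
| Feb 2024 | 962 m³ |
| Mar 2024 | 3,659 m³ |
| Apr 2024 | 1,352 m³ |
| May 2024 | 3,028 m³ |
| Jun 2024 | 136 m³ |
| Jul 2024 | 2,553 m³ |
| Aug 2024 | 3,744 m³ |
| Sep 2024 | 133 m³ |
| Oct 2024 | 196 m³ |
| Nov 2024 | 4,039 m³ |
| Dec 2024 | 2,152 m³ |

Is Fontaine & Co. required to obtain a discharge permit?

Jan 2024–Mar 2024: 1,227 m³ + 962 m³ + 3,659 m³ = 5,848 m³ (under)
Feb 2024–Apr 2024: 962 m³ + 3,659 m³ + 1,352 m³ = 5,973 m³ (under)
Mar 2024–May 2024: 3,659 m³ + 1,352 m³ + 3,028 m³ = 8,039 m³ (under)
Apr 2024–Jun 2024: 1,352 m³ + 3,028 m³ + 136 m³ = 4,516 m³ (under)
May 2024–Jul 2024: 3,028 m³ + 136 m³ + 2,553 m³ = 5,717 m³ (under)
Jun 2024–Aug 2024: 136 m³ + 2,553 m³ + 3,744 m³ = 6,433 m³ (under)
Jul 2024–Sep 2024: 2,553 m³ + 3,744 m³ + 133 m³ = 6,430 m³ (under)
Aug 2024–Oct 2024: 3,744 m³ + 133 m³ + 196 m³ = 4,073 m³ (under)
Sep 2024–Nov 2024: 133 m³ + 196 m³ + 4,039 m³ = 4,368 m³ (under)
Oct 2024–Dec 2024: 196 m³ + 4,039 m³ + 2,152 m³ = 6,387 m³ (under)
No window exceeds 8,720 m³.

No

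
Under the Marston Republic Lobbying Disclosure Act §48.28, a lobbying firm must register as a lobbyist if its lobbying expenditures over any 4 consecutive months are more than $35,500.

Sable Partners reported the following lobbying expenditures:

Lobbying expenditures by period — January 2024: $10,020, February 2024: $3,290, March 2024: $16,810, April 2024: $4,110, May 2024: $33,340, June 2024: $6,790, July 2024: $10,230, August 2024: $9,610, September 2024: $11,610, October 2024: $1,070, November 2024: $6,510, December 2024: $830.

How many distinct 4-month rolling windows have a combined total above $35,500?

January 2024–April 2024: $10,020 + $3,290 + $16,810 + $4,110 = $34,230 (under)
February 2024–May 2024: $3,290 + $16,810 + $4,110 + $33,340 = $57,550 (over)
March 2024–June 2024: $16,810 + $4,110 + $33,340 + $6,790 = $61,050 (over)
April 2024–July 2024: $4,110 + $33,340 + $6,790 + $10,230 = $54,470 (over)
May 2024–August 2024: $33,340 + $6,790 + $10,230 + $9,610 = $59,970 (over)
June 2024–September 2024: $6,790 + $10,230 + $9,610 + $11,610 = $38,240 (over)
July 2024–October 2024: $10,230 + $9,610 + $11,610 + $1,070 = $32,520 (under)
August 2024–November 2024: $9,610 + $11,610 + $1,070 + $6,510 = $28,800 (under)
September 2024–December 2024: $11,610 + $1,070 + $6,510 + $830 = $20,020 (under)
5 windows exceed the threshold.

5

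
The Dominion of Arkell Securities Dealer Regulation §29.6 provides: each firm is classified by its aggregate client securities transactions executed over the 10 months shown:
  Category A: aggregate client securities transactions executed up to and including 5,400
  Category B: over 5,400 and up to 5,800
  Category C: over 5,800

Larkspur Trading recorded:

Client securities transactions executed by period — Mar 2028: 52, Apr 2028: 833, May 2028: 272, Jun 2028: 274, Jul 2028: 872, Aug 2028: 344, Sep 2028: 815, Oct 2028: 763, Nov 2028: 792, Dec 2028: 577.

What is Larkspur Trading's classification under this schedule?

Aggregate client securities transactions executed: 52 + 833 + 272 + 274 + 872 + 344 + 815 + 763 + 792 + 577 = 5,594.
5,400 < 5,594 ≤ 5,800, so Category B applies.

Category B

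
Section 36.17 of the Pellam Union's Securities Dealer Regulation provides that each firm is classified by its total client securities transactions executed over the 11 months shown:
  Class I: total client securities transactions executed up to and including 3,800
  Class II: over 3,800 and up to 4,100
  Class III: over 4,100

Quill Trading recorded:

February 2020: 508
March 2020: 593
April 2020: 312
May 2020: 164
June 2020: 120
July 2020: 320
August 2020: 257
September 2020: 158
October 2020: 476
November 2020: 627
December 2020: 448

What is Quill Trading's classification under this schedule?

Total client securities transactions executed: 508 + 593 + 312 + 164 + 120 + 320 + 257 + 158 + 476 + 627 + 448 = 3,983.
3,800 < 3,983 ≤ 4,100, so Class II applies.

Class II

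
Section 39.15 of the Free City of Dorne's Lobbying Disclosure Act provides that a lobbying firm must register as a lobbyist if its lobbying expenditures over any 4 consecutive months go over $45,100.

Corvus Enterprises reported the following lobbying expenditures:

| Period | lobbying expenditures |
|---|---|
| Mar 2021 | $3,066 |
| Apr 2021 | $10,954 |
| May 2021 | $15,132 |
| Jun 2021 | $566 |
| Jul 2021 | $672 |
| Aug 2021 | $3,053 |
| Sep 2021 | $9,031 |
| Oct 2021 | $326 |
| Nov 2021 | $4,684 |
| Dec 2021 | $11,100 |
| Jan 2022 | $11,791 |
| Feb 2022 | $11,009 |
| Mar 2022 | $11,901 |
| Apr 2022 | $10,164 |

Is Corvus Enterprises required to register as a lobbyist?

Yes

Mar 2021–Jun 2021: $3,066 + $10,954 + $15,132 + $566 = $29,718 (under)
Apr 2021–Jul 2021: $10,954 + $15,132 + $566 + $672 = $27,324 (under)
May 2021–Aug 2021: $15,132 + $566 + $672 + $3,053 = $19,423 (under)
Jun 2021–Sep 2021: $566 + $672 + $3,053 + $9,031 = $13,322 (under)
Jul 2021–Oct 2021: $672 + $3,053 + $9,031 + $326 = $13,082 (under)
Aug 2021–Nov 2021: $3,053 + $9,031 + $326 + $4,684 = $17,094 (under)
Sep 2021–Dec 2021: $9,031 + $326 + $4,684 + $11,100 = $25,141 (under)
Oct 2021–Jan 2022: $326 + $4,684 + $11,100 + $11,791 = $27,901 (under)
Nov 2021–Feb 2022: $4,684 + $11,100 + $11,791 + $11,009 = $38,584 (under)
Dec 2021–Mar 2022: $11,100 + $11,791 + $11,009 + $11,901 = $45,801 (over)
Jan 2022–Apr 2022: $11,791 + $11,009 + $11,901 + $10,164 = $44,865 (under)
At least one window exceeds $45,100.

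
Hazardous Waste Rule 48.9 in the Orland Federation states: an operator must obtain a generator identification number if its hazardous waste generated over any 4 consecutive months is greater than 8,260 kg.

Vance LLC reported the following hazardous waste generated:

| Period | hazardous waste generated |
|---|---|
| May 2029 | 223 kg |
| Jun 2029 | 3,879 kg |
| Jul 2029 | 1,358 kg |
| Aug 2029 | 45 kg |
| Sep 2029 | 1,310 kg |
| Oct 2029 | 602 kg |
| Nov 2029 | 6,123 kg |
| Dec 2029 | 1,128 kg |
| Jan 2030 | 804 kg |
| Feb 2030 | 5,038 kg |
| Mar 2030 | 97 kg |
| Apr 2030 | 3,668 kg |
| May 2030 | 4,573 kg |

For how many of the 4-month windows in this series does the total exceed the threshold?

May 2029–Aug 2029: 223 kg + 3,879 kg + 1,358 kg + 45 kg = 5,505 kg (under)
Jun 2029–Sep 2029: 3,879 kg + 1,358 kg + 45 kg + 1,310 kg = 6,592 kg (under)
Jul 2029–Oct 2029: 1,358 kg + 45 kg + 1,310 kg + 602 kg = 3,315 kg (under)
Aug 2029–Nov 2029: 45 kg + 1,310 kg + 602 kg + 6,123 kg = 8,080 kg (under)
Sep 2029–Dec 2029: 1,310 kg + 602 kg + 6,123 kg + 1,128 kg = 9,163 kg (over)
Oct 2029–Jan 2030: 602 kg + 6,123 kg + 1,128 kg + 804 kg = 8,657 kg (over)
Nov 2029–Feb 2030: 6,123 kg + 1,128 kg + 804 kg + 5,038 kg = 13,093 kg (over)
Dec 2029–Mar 2030: 1,128 kg + 804 kg + 5,038 kg + 97 kg = 7,067 kg (under)
Jan 2030–Apr 2030: 804 kg + 5,038 kg + 97 kg + 3,668 kg = 9,607 kg (over)
Feb 2030–May 2030: 5,038 kg + 97 kg + 3,668 kg + 4,573 kg = 13,376 kg (over)
5 windows exceed the threshold.

5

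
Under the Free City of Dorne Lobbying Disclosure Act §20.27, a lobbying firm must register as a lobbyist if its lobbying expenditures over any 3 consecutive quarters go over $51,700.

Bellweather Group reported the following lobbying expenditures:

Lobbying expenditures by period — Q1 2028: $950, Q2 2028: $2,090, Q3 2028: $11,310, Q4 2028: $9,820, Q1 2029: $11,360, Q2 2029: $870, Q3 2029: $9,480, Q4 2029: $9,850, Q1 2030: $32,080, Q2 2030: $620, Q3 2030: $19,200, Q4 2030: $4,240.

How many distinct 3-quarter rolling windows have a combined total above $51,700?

Q1 2028–Q3 2028: $950 + $2,090 + $11,310 = $14,350 (under)
Q2 2028–Q4 2028: $2,090 + $11,310 + $9,820 = $23,220 (under)
Q3 2028–Q1 2029: $11,310 + $9,820 + $11,360 = $32,490 (under)
Q4 2028–Q2 2029: $9,820 + $11,360 + $870 = $22,050 (under)
Q1 2029–Q3 2029: $11,360 + $870 + $9,480 = $21,710 (under)
Q2 2029–Q4 2029: $870 + $9,480 + $9,850 = $20,200 (under)
Q3 2029–Q1 2030: $9,480 + $9,850 + $32,080 = $51,410 (under)
Q4 2029–Q2 2030: $9,850 + $32,080 + $620 = $42,550 (under)
Q1 2030–Q3 2030: $32,080 + $620 + $19,200 = $51,900 (over)
Q2 2030–Q4 2030: $620 + $19,200 + $4,240 = $24,060 (under)
1 window exceeds the threshold.

1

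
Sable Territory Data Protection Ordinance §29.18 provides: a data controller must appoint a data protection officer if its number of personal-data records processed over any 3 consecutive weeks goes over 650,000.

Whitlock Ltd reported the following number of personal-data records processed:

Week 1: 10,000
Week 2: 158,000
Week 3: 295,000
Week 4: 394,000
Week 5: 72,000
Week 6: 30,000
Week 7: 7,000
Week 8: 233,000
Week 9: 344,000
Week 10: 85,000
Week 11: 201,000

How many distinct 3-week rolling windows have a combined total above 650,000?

Week 1–Week 3: 10,000 + 158,000 + 295,000 = 463,000 (under)
Week 2–Week 4: 158,000 + 295,000 + 394,000 = 847,000 (over)
Week 3–Week 5: 295,000 + 394,000 + 72,000 = 761,000 (over)
Week 4–Week 6: 394,000 + 72,000 + 30,000 = 496,000 (under)
Week 5–Week 7: 72,000 + 30,000 + 7,000 = 109,000 (under)
Week 6–Week 8: 30,000 + 7,000 + 233,000 = 270,000 (under)
Week 7–Week 9: 7,000 + 233,000 + 344,000 = 584,000 (under)
Week 8–Week 10: 233,000 + 344,000 + 85,000 = 662,000 (over)
Week 9–Week 11: 344,000 + 85,000 + 201,000 = 630,000 (under)
3 windows exceed the threshold.

3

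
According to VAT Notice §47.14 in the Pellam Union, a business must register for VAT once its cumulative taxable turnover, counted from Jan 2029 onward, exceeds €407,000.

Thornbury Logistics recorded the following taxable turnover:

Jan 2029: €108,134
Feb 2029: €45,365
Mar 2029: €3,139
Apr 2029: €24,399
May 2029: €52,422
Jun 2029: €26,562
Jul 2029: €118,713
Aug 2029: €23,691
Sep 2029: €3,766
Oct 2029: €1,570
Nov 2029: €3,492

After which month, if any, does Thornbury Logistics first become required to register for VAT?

Through Jan 2029: €108,134
Through Feb 2029: €153,499
Through Mar 2029: €156,638
Through Apr 2029: €181,037
Through May 2029: €233,459
Through Jun 2029: €260,021
Through Jul 2029: €378,734
Through Aug 2029: €402,425
Through Sep 2029: €406,191
Through Oct 2029: €407,761 ← exceeds threshold

Oct 2029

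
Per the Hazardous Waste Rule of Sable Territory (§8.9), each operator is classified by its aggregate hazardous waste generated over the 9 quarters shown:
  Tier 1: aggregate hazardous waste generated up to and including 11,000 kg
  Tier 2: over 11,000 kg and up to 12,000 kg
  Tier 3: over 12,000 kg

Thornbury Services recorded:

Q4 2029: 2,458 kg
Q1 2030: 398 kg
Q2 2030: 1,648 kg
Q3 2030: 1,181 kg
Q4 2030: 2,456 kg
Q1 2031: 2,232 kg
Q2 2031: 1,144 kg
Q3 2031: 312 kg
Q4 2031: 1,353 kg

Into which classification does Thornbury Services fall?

Aggregate hazardous waste generated: 2,458 kg + 398 kg + 1,648 kg + 1,181 kg + 2,456 kg + 2,232 kg + 1,144 kg + 312 kg + 1,353 kg = 13,182 kg.
13,182 kg > 12,000 kg, so Tier 3 applies.

Tier 3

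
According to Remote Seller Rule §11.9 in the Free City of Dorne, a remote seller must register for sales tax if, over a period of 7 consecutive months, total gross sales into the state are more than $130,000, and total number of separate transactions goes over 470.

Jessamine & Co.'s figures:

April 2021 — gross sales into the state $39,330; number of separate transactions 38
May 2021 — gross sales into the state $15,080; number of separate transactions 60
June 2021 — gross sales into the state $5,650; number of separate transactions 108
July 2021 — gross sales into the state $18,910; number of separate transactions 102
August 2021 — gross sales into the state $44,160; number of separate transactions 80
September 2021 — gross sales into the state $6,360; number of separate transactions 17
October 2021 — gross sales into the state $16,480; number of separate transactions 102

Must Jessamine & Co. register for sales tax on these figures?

Yes

Total gross sales into the state: $39,330 + $15,080 + $5,650 + $18,910 + $44,160 + $6,360 + $16,480 = $145,970 (> $130,000).
Total number of separate transactions: 38 + 60 + 108 + 102 + 80 + 17 + 102 = 507 (> 470).
The test is 'and': both thresholds are exceeded.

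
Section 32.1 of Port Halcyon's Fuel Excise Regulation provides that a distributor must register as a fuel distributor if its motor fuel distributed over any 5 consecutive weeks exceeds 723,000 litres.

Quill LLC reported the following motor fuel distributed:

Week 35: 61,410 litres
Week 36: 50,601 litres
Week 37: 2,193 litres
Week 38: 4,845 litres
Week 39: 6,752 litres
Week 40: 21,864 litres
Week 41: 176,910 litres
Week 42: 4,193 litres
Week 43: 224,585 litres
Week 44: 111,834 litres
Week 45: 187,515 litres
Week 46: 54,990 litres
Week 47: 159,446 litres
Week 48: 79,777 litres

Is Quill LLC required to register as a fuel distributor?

Yes

Week 35–Week 39: 61,410 litres + 50,601 litres + 2,193 litres + 4,845 litres + 6,752 litres = 125,801 litres (under)
Week 36–Week 40: 50,601 litres + 2,193 litres + 4,845 litres + 6,752 litres + 21,864 litres = 86,255 litres (under)
Week 37–Week 41: 2,193 litres + 4,845 litres + 6,752 litres + 21,864 litres + 176,910 litres = 212,564 litres (under)
Week 38–Week 42: 4,845 litres + 6,752 litres + 21,864 litres + 176,910 litres + 4,193 litres = 214,564 litres (under)
Week 39–Week 43: 6,752 litres + 21,864 litres + 176,910 litres + 4,193 litres + 224,585 litres = 434,304 litres (under)
Week 40–Week 44: 21,864 litres + 176,910 litres + 4,193 litres + 224,585 litres + 111,834 litres = 539,386 litres (under)
Week 41–Week 45: 176,910 litres + 4,193 litres + 224,585 litres + 111,834 litres + 187,515 litres = 705,037 litres (under)
Week 42–Week 46: 4,193 litres + 224,585 litres + 111,834 litres + 187,515 litres + 54,990 litres = 583,117 litres (under)
Week 43–Week 47: 224,585 litres + 111,834 litres + 187,515 litres + 54,990 litres + 159,446 litres = 738,370 litres (over)
Week 44–Week 48: 111,834 litres + 187,515 litres + 54,990 litres + 159,446 litres + 79,777 litres = 593,562 litres (under)
At least one window exceeds 723,000 litres.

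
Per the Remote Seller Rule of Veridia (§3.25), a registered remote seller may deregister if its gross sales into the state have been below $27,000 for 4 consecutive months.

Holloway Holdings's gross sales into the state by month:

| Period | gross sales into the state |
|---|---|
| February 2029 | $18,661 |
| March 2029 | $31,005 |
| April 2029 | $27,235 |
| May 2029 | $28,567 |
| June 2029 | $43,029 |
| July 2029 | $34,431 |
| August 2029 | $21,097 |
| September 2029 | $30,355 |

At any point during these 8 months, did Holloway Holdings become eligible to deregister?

Months below $27,000: February 2029, August 2029.
Longest run of consecutive months below the threshold: 1.
1 < 4, so Holloway Holdings never became eligible.

No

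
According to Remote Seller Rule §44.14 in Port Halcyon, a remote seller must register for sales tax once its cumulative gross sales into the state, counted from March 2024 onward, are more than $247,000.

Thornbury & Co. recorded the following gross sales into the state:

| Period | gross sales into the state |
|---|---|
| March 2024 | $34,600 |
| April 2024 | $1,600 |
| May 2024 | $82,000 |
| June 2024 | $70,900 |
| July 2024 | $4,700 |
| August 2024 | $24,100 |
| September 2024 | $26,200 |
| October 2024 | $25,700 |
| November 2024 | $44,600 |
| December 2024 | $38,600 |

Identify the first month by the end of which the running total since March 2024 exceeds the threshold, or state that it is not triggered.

Through March 2024: $34,600
Through April 2024: $36,200
Through May 2024: $118,200
Through June 2024: $189,100
Through July 2024: $193,800
Through August 2024: $217,900
Through September 2024: $244,100
Through October 2024: $269,800 ← exceeds threshold

October 2024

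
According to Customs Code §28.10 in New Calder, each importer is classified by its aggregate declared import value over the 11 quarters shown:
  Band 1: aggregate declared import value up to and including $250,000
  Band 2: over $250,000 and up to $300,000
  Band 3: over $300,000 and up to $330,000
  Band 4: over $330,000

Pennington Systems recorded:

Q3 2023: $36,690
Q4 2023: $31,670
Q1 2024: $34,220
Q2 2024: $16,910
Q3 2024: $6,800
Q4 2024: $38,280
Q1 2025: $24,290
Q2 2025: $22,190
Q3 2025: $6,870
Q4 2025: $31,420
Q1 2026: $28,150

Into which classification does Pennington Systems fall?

Aggregate declared import value: $36,690 + $31,670 + $34,220 + $16,910 + $6,800 + $38,280 + $24,290 + $22,190 + $6,870 + $31,420 + $28,150 = $277,490.
$250,000 < $277,490 ≤ $300,000, so Band 2 applies.

Band 2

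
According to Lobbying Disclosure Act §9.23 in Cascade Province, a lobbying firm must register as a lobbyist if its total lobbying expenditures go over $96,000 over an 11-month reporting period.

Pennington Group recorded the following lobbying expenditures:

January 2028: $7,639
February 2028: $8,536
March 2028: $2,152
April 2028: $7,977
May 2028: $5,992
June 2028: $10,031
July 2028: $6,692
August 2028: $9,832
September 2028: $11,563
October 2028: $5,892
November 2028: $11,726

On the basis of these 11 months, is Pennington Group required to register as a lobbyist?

No

Total lobbying expenditures: $7,639 + $8,536 + $2,152 + $7,977 + $5,992 + $10,031 + $6,692 + $9,832 + $11,563 + $5,892 + $11,726 = $88,032.
$88,032 ≤ $96,000, so the threshold is not exceeded.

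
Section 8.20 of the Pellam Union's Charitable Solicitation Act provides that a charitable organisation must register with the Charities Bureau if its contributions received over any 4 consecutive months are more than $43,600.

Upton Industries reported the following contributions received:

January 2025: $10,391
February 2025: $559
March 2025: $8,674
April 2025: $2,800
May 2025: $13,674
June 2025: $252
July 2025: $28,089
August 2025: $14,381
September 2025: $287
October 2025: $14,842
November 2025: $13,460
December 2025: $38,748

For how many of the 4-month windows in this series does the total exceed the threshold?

January 2025–April 2025: $10,391 + $559 + $8,674 + $2,800 = $22,424 (under)
February 2025–May 2025: $559 + $8,674 + $2,800 + $13,674 = $25,707 (under)
March 2025–June 2025: $8,674 + $2,800 + $13,674 + $252 = $25,400 (under)
April 2025–July 2025: $2,800 + $13,674 + $252 + $28,089 = $44,815 (over)
May 2025–August 2025: $13,674 + $252 + $28,089 + $14,381 = $56,396 (over)
June 2025–September 2025: $252 + $28,089 + $14,381 + $287 = $43,009 (under)
July 2025–October 2025: $28,089 + $14,381 + $287 + $14,842 = $57,599 (over)
August 2025–November 2025: $14,381 + $287 + $14,842 + $13,460 = $42,970 (under)
September 2025–December 2025: $287 + $14,842 + $13,460 + $38,748 = $67,337 (over)
4 windows exceed the threshold.

4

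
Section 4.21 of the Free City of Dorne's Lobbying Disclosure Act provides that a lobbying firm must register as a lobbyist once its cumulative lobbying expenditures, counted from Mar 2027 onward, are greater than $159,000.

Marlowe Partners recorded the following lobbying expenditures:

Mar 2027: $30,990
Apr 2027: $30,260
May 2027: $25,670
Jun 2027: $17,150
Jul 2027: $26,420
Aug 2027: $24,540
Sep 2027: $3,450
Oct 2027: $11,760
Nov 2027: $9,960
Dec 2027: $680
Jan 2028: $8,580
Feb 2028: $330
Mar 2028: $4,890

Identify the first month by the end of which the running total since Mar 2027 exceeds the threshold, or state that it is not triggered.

Oct 2027

Through Mar 2027: $30,990
Through Apr 2027: $61,250
Through May 2027: $86,920
Through Jun 2027: $104,070
Through Jul 2027: $130,490
Through Aug 2027: $155,030
Through Sep 2027: $158,480
Through Oct 2027: $170,240 ← exceeds threshold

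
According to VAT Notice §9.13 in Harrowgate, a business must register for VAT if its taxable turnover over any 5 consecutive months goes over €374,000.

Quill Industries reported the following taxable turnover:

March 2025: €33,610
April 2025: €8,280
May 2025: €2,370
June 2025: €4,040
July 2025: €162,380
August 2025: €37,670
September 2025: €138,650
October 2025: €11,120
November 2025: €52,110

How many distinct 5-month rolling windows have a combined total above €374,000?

1

March 2025–July 2025: €33,610 + €8,280 + €2,370 + €4,040 + €162,380 = €210,680 (under)
April 2025–August 2025: €8,280 + €2,370 + €4,040 + €162,380 + €37,670 = €214,740 (under)
May 2025–September 2025: €2,370 + €4,040 + €162,380 + €37,670 + €138,650 = €345,110 (under)
June 2025–October 2025: €4,040 + €162,380 + €37,670 + €138,650 + €11,120 = €353,860 (under)
July 2025–November 2025: €162,380 + €37,670 + €138,650 + €11,120 + €52,110 = €401,930 (over)
1 window exceeds the threshold.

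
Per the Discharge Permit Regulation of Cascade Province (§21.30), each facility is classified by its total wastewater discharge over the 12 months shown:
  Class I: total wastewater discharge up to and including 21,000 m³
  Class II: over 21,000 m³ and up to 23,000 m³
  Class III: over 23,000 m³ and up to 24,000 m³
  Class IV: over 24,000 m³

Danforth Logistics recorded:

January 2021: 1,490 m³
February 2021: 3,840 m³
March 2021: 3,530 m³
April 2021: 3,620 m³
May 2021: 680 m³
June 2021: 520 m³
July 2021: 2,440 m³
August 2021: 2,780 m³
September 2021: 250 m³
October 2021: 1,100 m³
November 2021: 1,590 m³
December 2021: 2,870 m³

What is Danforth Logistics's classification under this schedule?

Total wastewater discharge: 1,490 m³ + 3,840 m³ + 3,530 m³ + 3,620 m³ + 680 m³ + 520 m³ + 2,440 m³ + 2,780 m³ + 250 m³ + 1,100 m³ + 1,590 m³ + 2,870 m³ = 24,710 m³.
24,710 m³ > 24,000 m³, so Class IV applies.

Class IV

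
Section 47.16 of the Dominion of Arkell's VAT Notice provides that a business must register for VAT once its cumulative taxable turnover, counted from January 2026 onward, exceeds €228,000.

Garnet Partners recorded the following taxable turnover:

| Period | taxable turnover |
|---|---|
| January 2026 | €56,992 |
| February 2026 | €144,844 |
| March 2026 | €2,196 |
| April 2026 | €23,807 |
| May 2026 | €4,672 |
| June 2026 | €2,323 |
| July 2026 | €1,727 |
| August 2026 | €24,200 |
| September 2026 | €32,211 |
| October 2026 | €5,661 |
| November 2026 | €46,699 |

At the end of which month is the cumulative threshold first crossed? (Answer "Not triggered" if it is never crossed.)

Through January 2026: €56,992
Through February 2026: €201,836
Through March 2026: €204,032
Through April 2026: €227,839
Through May 2026: €232,511 ← exceeds threshold

May 2026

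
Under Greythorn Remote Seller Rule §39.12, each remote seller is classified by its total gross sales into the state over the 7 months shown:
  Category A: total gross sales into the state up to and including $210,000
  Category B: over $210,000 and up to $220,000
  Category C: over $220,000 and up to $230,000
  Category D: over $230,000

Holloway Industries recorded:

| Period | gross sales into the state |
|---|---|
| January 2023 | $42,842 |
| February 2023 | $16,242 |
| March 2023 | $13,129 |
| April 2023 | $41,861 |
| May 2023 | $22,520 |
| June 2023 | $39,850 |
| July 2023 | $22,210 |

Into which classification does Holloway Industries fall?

Category A

Total gross sales into the state: $42,842 + $16,242 + $13,129 + $41,861 + $22,520 + $39,850 + $22,210 = $198,654.
$198,654 ≤ $210,000, so Category A applies.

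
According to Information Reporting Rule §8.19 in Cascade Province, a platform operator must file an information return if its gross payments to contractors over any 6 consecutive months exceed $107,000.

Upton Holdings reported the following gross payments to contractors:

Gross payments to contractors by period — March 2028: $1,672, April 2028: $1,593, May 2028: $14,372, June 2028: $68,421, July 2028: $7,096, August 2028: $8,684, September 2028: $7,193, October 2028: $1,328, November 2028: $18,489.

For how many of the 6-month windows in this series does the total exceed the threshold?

March 2028–August 2028: $1,672 + $1,593 + $14,372 + $68,421 + $7,096 + $8,684 = $101,838 (under)
April 2028–September 2028: $1,593 + $14,372 + $68,421 + $7,096 + $8,684 + $7,193 = $107,359 (over)
May 2028–October 2028: $14,372 + $68,421 + $7,096 + $8,684 + $7,193 + $1,328 = $107,094 (over)
June 2028–November 2028: $68,421 + $7,096 + $8,684 + $7,193 + $1,328 + $18,489 = $111,211 (over)
3 windows exceed the threshold.

3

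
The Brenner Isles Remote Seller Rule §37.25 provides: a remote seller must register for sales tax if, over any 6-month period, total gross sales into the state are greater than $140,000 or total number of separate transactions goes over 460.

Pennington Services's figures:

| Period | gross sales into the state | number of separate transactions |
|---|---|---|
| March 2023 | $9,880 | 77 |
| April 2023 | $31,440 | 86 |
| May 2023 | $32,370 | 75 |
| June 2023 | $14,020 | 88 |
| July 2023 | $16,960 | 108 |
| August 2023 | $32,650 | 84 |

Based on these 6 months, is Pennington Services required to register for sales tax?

Yes

Total gross sales into the state: $9,880 + $31,440 + $32,370 + $14,020 + $16,960 + $32,650 = $137,320 (≤ $140,000).
Total number of separate transactions: 77 + 86 + 75 + 88 + 108 + 84 = 518 (> 460).
The test is 'or': at least one threshold is exceeded.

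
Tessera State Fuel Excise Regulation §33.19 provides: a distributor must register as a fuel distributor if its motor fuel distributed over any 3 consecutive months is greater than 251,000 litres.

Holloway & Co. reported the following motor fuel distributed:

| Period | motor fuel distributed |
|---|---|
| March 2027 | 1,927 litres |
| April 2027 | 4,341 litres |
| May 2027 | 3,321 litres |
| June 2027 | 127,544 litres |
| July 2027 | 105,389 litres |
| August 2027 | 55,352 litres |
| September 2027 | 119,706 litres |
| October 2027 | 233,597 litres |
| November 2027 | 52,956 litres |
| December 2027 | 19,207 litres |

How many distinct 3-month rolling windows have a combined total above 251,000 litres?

March 2027–May 2027: 1,927 litres + 4,341 litres + 3,321 litres = 9,589 litres (under)
April 2027–June 2027: 4,341 litres + 3,321 litres + 127,544 litres = 135,206 litres (under)
May 2027–July 2027: 3,321 litres + 127,544 litres + 105,389 litres = 236,254 litres (under)
June 2027–August 2027: 127,544 litres + 105,389 litres + 55,352 litres = 288,285 litres (over)
July 2027–September 2027: 105,389 litres + 55,352 litres + 119,706 litres = 280,447 litres (over)
August 2027–October 2027: 55,352 litres + 119,706 litres + 233,597 litres = 408,655 litres (over)
September 2027–November 2027: 119,706 litres + 233,597 litres + 52,956 litres = 406,259 litres (over)
October 2027–December 2027: 233,597 litres + 52,956 litres + 19,207 litres = 305,760 litres (over)
5 windows exceed the threshold.

5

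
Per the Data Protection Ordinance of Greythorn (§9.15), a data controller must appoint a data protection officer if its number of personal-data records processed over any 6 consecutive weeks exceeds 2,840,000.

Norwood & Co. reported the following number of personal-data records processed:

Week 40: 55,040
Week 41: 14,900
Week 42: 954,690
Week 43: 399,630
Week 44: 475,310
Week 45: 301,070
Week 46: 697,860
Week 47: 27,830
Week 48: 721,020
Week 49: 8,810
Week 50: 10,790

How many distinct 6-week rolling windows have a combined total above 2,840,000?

Week 40–Week 45: 55,040 + 14,900 + 954,690 + 399,630 + 475,310 + 301,070 = 2,200,640 (under)
Week 41–Week 46: 14,900 + 954,690 + 399,630 + 475,310 + 301,070 + 697,860 = 2,843,460 (over)
Week 42–Week 47: 954,690 + 399,630 + 475,310 + 301,070 + 697,860 + 27,830 = 2,856,390 (over)
Week 43–Week 48: 399,630 + 475,310 + 301,070 + 697,860 + 27,830 + 721,020 = 2,622,720 (under)
Week 44–Week 49: 475,310 + 301,070 + 697,860 + 27,830 + 721,020 + 8,810 = 2,231,900 (under)
Week 45–Week 50: 301,070 + 697,860 + 27,830 + 721,020 + 8,810 + 10,790 = 1,767,380 (under)
2 windows exceed the threshold.

2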